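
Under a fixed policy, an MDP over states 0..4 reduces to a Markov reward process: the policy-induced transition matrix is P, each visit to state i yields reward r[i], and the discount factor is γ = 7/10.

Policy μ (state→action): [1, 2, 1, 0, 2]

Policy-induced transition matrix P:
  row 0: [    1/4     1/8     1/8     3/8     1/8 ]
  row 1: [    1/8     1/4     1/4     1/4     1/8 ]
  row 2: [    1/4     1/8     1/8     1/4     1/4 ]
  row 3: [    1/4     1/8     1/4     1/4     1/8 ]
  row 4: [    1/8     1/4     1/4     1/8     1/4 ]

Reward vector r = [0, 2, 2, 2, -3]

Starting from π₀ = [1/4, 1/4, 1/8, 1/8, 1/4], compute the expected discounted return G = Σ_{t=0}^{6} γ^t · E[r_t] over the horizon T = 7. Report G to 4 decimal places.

G = 1.7762

t=0: π = [0.2500, 0.2500, 0.1250, 0.1250, 0.2500], E[r] = 0.2500, γ^t·E[r] = 0.250000, running G = 0.250000
t=1: π = [0.1875, 0.1875, 0.2031, 0.2500, 0.1719], E[r] = 0.7656, γ^t·E[r] = 0.535938, running G = 0.785938
t=2: π = [0.2051, 0.1699, 0.2012, 0.2520, 0.1719], E[r] = 0.7305, γ^t·E[r] = 0.357930, running G = 1.143867
t=3: π = [0.2073, 0.1677, 0.1992, 0.2542, 0.1716], E[r] = 0.7273, γ^t·E[r] = 0.249462, running G = 1.393329
t=4: π = [0.2076, 0.1674, 0.1992, 0.2545, 0.1714], E[r] = 0.7281, γ^t·E[r] = 0.174807, running G = 1.568136
t=5: π = [0.2077, 0.1673, 0.1992, 0.2545, 0.1713], E[r] = 0.7281, γ^t·E[r] = 0.122372, running G = 1.690508
t=6: π = [0.2077, 0.1673, 0.1991, 0.2545, 0.1713], E[r] = 0.7281, γ^t·E[r] = 0.085663, running G = 1.776171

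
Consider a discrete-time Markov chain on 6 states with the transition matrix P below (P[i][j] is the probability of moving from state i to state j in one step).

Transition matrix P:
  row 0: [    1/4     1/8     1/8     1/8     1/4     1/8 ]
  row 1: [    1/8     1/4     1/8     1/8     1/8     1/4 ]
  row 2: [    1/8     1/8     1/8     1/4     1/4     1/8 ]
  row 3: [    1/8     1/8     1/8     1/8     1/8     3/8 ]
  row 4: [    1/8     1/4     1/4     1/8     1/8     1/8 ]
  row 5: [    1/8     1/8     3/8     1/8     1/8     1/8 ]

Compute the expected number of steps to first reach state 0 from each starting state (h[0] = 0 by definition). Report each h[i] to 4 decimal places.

First-step conditioning: h[0] = 0; for i ≠ 0, h[i] = 1 + Σ_k P[i][k]·h[k].
  h[1] = 1 + 1/4·h[1] + 1/8·h[2] + 1/8·h[3] + 1/8·h[4] + 1/4·h[5]
  h[2] = 1 + 1/8·h[1] + 1/8·h[2] + 1/4·h[3] + 1/4·h[4] + 1/8·h[5]
  h[3] = 1 + 1/8·h[1] + 1/8·h[2] + 1/8·h[3] + 1/8·h[4] + 3/8·h[5]
  h[4] = 1 + 1/4·h[1] + 1/4·h[2] + 1/8·h[3] + 1/8·h[4] + 1/8·h[5]
  h[5] = 1 + 1/8·h[1] + 3/8·h[2] + 1/8·h[3] + 1/8·h[4] + 1/8·h[5]
Solving the 5×5 linear system over states ≠ 0 gives exactly h = [0, 8, 8, 8, 8, 8] (h[0] = 0 is the target).

h = [0.0000, 8.0000, 8.0000, 8.0000, 8.0000, 8.0000]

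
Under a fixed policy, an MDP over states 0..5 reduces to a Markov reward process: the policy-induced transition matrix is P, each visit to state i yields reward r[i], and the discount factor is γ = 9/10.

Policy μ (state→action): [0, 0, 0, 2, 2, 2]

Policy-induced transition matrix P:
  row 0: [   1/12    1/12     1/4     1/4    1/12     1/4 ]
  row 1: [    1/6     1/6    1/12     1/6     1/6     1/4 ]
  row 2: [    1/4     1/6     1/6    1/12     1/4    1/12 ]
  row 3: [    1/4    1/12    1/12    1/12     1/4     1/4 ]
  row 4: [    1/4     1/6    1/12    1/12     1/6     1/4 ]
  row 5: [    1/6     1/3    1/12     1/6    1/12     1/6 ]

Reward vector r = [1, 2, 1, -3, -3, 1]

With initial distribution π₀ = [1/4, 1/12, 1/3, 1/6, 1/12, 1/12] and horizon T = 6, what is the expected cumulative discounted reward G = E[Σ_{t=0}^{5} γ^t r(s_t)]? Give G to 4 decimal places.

G = -0.1410

t=0: π = [0.2500, 0.0833, 0.3333, 0.1667, 0.0833, 0.0833], E[r] = 0.0833, γ^t·E[r] = 0.083333, running G = 0.083333
t=1: π = [0.1944, 0.1458, 0.1528, 0.1389, 0.1806, 0.1875], E[r] = -0.1319, γ^t·E[r] = -0.118750, running G = -0.035417
t=2: π = [0.1898, 0.1701, 0.1285, 0.1435, 0.1591, 0.2089], E[r] = -0.0405, γ^t·E[r] = -0.032813, running G = -0.068229
t=3: π = [0.1868, 0.1737, 0.1257, 0.1466, 0.1561, 0.2112], E[r] = -0.0369, γ^t·E[r] = -0.026930, running G = -0.095159
t=4: π = [0.1868, 0.1741, 0.1249, 0.1465, 0.1562, 0.2115], E[r] = -0.0368, γ^t·E[r] = -0.024158, running G = -0.119316
t=5: π = [0.1867, 0.1741, 0.1249, 0.1466, 0.1561, 0.2116], E[r] = -0.0367, γ^t·E[r] = -0.021643, running G = -0.140960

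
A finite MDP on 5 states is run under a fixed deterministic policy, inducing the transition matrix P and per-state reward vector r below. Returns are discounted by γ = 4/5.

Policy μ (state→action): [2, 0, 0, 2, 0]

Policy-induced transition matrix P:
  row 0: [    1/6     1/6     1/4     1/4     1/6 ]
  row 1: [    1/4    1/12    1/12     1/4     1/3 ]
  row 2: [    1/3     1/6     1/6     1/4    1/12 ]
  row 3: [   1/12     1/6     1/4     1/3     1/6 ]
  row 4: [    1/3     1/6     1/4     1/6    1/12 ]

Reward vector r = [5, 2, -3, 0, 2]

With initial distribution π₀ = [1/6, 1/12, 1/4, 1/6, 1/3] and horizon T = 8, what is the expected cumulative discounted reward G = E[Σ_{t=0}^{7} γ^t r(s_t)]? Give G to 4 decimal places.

G = 4.5095

t=0: π = [0.1667, 0.0833, 0.2500, 0.1667, 0.3333], E[r] = 0.9167, γ^t·E[r] = 0.916667, running G = 0.916667
t=1: π = [0.2569, 0.1597, 0.2153, 0.2361, 0.1319], E[r] = 1.2222, γ^t·E[r] = 0.977778, running G = 1.894444
t=2: π = [0.2182, 0.1534, 0.2054, 0.2587, 0.1644], E[r] = 1.1100, γ^t·E[r] = 0.710370, running G = 2.604815
t=3: π = [0.2195, 0.1539, 0.2073, 0.2579, 0.1614], E[r] = 1.1062, γ^t·E[r] = 0.566395, running G = 3.171210
t=4: π = [0.2195, 0.1538, 0.2071, 0.2580, 0.1616], E[r] = 1.1069, γ^t·E[r] = 0.453394, running G = 3.624604
t=5: π = [0.2194, 0.1538, 0.2071, 0.2580, 0.1616], E[r] = 1.1067, γ^t·E[r] = 0.362641, running G = 3.987245
t=6: π = [0.2194, 0.1538, 0.2071, 0.2580, 0.1616], E[r] = 1.1067, γ^t·E[r] = 0.290120, running G = 4.277365
t=7: π = [0.2194, 0.1538, 0.2071, 0.2580, 0.1616], E[r] = 1.1067, γ^t·E[r] = 0.232095, running G = 4.509460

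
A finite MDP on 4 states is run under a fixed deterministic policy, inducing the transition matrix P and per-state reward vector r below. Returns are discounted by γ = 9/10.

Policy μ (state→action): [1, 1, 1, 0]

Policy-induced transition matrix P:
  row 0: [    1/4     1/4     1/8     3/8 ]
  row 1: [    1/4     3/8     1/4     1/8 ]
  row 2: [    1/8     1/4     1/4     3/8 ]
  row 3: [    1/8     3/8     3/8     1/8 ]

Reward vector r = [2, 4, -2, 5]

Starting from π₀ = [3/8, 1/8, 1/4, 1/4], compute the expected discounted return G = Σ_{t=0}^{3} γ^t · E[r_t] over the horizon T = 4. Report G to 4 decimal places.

t=0: π = [0.3750, 0.1250, 0.2500, 0.2500], E[r] = 2.0000, γ^t·E[r] = 2.000000, running G = 2.000000
t=1: π = [0.1875, 0.2969, 0.2344, 0.2813], E[r] = 2.5000, γ^t·E[r] = 2.250000, running G = 4.250000
t=2: π = [0.1855, 0.3223, 0.2617, 0.2305], E[r] = 2.2891, γ^t·E[r] = 1.854141, running G = 6.104141
t=3: π = [0.1885, 0.3191, 0.2556, 0.2368], E[r] = 2.3262, γ^t·E[r] = 1.695779, running G = 7.799920

G = 7.7999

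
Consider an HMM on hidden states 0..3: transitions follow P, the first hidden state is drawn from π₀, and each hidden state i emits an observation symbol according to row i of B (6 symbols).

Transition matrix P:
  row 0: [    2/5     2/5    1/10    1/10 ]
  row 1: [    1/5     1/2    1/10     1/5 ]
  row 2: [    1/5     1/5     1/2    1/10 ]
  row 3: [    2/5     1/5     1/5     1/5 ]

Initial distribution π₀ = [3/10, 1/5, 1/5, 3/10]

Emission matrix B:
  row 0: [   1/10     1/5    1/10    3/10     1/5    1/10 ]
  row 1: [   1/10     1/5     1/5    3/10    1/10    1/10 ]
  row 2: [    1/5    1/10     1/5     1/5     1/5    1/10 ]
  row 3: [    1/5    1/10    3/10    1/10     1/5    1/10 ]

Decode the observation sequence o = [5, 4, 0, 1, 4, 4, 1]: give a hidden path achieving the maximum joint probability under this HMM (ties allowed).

t=0: δ = [3.000e-02, 2.000e-02, 2.000e-02, 3.000e-02]  (obs o_0=5)
t=1: δ = [2.400e-03, 1.200e-03, 2.000e-03, 1.200e-03]  ψ = [0, 0, 2, 3]  (obs o_1=4)
t=2: δ = [9.600e-05, 9.600e-05, 2.000e-04, 4.800e-05]  ψ = [0, 0, 2, 0]  (obs o_2=0)
t=3: δ = [8.000e-06, 9.600e-06, 1.000e-05, 2.000e-06]  ψ = [2, 1, 2, 2]  (obs o_3=1)
t=4: δ = [6.400e-07, 4.800e-07, 1.000e-06, 3.840e-07]  ψ = [0, 1, 2, 1]  (obs o_4=4)
t=5: δ = [5.120e-08, 2.560e-08, 1.000e-07, 2.000e-08]  ψ = [0, 0, 2, 2]  (obs o_5=4)
t=6: δ = [4.096e-09, 4.096e-09, 5.000e-09, 1.000e-09]  ψ = [0, 0, 2, 2]  (obs o_6=1)
backtrack: best end state = 2; path = [2, 2, 2, 2, 2, 2, 2]

path = [2, 2, 2, 2, 2, 2, 2]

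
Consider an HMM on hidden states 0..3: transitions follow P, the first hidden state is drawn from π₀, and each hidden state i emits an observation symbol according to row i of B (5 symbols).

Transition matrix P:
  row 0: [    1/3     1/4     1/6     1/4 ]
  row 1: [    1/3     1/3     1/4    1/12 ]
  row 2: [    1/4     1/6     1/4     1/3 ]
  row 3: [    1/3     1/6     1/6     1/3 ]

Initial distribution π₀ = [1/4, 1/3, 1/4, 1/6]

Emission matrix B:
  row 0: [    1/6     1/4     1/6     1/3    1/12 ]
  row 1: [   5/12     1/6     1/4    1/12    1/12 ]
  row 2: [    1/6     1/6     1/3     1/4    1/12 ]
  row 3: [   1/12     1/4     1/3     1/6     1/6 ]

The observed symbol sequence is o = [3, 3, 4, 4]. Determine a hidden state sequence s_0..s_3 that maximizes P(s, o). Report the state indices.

t=0: δ = [8.333e-02, 2.778e-02, 6.250e-02, 2.778e-02]  (obs o_0=3)
t=1: δ = [9.259e-03, 1.736e-03, 3.906e-03, 3.472e-03]  ψ = [0, 0, 2, 0]  (obs o_1=3)
t=2: δ = [2.572e-04, 1.929e-04, 1.286e-04, 3.858e-04]  ψ = [0, 0, 0, 0]  (obs o_2=4)
t=3: δ = [1.072e-05, 5.358e-06, 5.358e-06, 2.143e-05]  ψ = [3, 0, 3, 3]  (obs o_3=4)
backtrack: best end state = 3; path = [0, 0, 3, 3]

path = [0, 0, 3, 3]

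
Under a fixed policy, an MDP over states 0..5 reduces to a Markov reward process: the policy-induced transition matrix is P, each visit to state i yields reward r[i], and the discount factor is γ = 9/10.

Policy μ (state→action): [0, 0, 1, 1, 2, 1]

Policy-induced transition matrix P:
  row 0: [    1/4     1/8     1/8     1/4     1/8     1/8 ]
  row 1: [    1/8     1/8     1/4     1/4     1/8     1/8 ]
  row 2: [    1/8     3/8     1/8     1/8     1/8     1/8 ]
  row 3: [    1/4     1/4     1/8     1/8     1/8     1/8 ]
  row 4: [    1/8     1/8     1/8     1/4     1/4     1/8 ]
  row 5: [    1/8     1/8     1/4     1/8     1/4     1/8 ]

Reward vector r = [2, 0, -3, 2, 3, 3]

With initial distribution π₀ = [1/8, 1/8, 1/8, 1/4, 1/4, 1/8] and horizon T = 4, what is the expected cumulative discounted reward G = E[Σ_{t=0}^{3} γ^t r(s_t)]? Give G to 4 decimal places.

G = 4.2024

t=0: π = [0.1250, 0.1250, 0.1250, 0.2500, 0.2500, 0.1250], E[r] = 1.5000, γ^t·E[r] = 1.500000, running G = 1.500000
t=1: π = [0.1719, 0.1875, 0.1563, 0.1875, 0.1719, 0.1250], E[r] = 1.1406, γ^t·E[r] = 1.026563, running G = 2.526563
t=2: π = [0.1699, 0.1875, 0.1641, 0.1914, 0.1621, 0.1250], E[r] = 1.0918, γ^t·E[r] = 0.884355, running G = 3.410918
t=3: π = [0.1702, 0.1899, 0.1641, 0.1899, 0.1609, 0.1250], E[r] = 1.0857, γ^t·E[r] = 0.791470, running G = 4.202388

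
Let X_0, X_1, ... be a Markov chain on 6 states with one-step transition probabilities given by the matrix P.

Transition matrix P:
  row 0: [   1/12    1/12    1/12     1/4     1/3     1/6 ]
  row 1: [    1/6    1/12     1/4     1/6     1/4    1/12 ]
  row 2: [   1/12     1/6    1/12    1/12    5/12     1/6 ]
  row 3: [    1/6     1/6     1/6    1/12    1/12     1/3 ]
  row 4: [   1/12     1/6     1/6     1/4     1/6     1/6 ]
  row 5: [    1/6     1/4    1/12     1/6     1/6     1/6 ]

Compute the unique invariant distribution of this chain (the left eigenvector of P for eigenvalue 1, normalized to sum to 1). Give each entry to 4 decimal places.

π = [0.1258, 0.1582, 0.1424, 0.1697, 0.2223, 0.1818]

Balance equations π_j = Σ_i π_i·P[i][j]:
  π_0 = 1/12·π_0 + 1/6·π_1 + 1/12·π_2 + 1/6·π_3 + 1/12·π_4 + 1/6·π_5
  π_1 = 1/12·π_0 + 1/12·π_1 + 1/6·π_2 + 1/6·π_3 + 1/6·π_4 + 1/4·π_5
  π_2 = 1/12·π_0 + 1/4·π_1 + 1/12·π_2 + 1/6·π_3 + 1/6·π_4 + 1/12·π_5
  π_3 = 1/4·π_0 + 1/6·π_1 + 1/12·π_2 + 1/12·π_3 + 1/4·π_4 + 1/6·π_5
  π_4 = 1/3·π_0 + 1/4·π_1 + 5/12·π_2 + 1/12·π_3 + 1/6·π_4 + 1/6·π_5
  normalize: π_0 + π_1 + π_2 + π_3 + π_4 + π_5 = 1
Solving the linear system gives exactly π = [8759/69627, 55058/348135, 49558/348135, 59068/348135, 77377/348135, 21093/116045].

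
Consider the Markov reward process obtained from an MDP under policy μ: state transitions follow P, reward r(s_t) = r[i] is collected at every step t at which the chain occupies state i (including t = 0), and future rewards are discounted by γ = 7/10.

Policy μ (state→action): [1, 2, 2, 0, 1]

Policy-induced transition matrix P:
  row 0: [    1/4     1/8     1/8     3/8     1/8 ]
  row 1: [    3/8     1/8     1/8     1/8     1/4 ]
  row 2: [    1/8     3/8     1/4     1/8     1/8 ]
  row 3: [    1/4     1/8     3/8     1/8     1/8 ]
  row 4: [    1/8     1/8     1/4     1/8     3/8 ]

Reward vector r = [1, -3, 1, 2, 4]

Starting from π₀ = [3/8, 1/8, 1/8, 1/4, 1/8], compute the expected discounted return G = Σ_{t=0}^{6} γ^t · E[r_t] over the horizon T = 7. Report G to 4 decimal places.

t=0: π = [0.3750, 0.1250, 0.1250, 0.2500, 0.1250], E[r] = 1.1250, γ^t·E[r] = 1.125000, running G = 1.125000
t=1: π = [0.2344, 0.1563, 0.2188, 0.2188, 0.1719], E[r] = 1.1094, γ^t·E[r] = 0.776563, running G = 1.901563
t=2: π = [0.2207, 0.1797, 0.2285, 0.1836, 0.1875], E[r] = 1.0273, γ^t·E[r] = 0.503398, running G = 2.404961
t=3: π = [0.2205, 0.1821, 0.2229, 0.1802, 0.1943], E[r] = 1.0347, γ^t·E[r] = 0.354891, running G = 2.759852
t=4: π = [0.2206, 0.1807, 0.2222, 0.1801, 0.1964], E[r] = 1.0463, γ^t·E[r] = 0.251208, running G = 3.011060
t=5: π = [0.2203, 0.1805, 0.2223, 0.1802, 0.1967], E[r] = 1.0480, γ^t·E[r] = 0.176135, running G = 3.187196
t=6: π = [0.2202, 0.1806, 0.2224, 0.1801, 0.1967], E[r] = 1.0479, γ^t·E[r] = 0.123289, running G = 3.310484

G = 3.3105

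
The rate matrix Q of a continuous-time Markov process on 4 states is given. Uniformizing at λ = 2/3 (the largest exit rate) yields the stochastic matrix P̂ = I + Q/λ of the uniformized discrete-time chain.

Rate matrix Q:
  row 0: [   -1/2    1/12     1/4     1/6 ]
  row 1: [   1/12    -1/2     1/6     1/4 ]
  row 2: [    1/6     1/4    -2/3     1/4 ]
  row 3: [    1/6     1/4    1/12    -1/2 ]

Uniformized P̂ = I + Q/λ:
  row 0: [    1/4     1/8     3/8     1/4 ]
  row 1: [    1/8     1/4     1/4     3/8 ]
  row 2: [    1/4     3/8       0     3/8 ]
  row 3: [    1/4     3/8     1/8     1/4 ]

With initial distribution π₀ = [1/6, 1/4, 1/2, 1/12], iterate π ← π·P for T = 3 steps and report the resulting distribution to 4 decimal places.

t=0: π = [0.1667, 0.2500, 0.5000, 0.0833]
t=1: π = [0.2188, 0.3021, 0.1354, 0.3438]
t=2: π = [0.2122, 0.2826, 0.2005, 0.3047]
t=3: π = [0.2147, 0.2866, 0.1883, 0.3104]

π = [0.2147, 0.2866, 0.1883, 0.3104]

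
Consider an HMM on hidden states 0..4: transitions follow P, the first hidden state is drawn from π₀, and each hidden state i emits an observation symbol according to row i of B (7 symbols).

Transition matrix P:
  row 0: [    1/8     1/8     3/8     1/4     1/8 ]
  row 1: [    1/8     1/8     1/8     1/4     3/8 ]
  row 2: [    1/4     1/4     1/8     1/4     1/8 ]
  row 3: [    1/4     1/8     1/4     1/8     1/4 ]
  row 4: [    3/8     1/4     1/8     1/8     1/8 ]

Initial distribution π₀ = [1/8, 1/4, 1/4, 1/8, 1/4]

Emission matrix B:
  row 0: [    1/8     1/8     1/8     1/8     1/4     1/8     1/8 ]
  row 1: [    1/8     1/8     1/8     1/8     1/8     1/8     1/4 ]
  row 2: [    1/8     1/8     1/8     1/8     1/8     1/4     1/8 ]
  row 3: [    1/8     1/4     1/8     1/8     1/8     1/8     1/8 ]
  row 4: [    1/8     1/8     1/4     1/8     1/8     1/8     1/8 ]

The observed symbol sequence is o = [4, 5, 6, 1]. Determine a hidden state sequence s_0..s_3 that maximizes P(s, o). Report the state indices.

t=0: δ = [3.125e-02, 3.125e-02, 3.125e-02, 1.562e-02, 3.125e-02]  (obs o_0=4)
t=1: δ = [1.465e-03, 9.766e-04, 2.930e-03, 9.766e-04, 1.465e-03]  ψ = [4, 2, 0, 0, 1]  (obs o_1=5)
t=2: δ = [9.155e-05, 1.831e-04, 6.866e-05, 9.155e-05, 4.578e-05]  ψ = [2, 2, 0, 2, 1]  (obs o_2=6)
t=3: δ = [2.861e-06, 2.861e-06, 4.292e-06, 1.144e-05, 8.583e-06]  ψ = [1, 1, 0, 1, 1]  (obs o_3=1)
backtrack: best end state = 3; path = [0, 2, 1, 3]

path = [0, 2, 1, 3]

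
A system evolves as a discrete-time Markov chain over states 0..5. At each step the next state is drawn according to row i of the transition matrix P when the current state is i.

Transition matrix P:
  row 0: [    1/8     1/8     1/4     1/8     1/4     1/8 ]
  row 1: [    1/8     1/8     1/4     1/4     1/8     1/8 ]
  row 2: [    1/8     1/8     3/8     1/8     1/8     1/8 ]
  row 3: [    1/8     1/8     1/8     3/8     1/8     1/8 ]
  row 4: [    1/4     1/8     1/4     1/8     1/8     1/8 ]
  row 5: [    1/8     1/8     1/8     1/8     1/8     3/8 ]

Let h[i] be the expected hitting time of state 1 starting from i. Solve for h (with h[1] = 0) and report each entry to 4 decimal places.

h = [8.0000, 0.0000, 8.0000, 8.0000, 8.0000, 8.0000]

First-step conditioning: h[1] = 0; for i ≠ 1, h[i] = 1 + Σ_k P[i][k]·h[k].
  h[0] = 1 + 1/8·h[0] + 1/4·h[2] + 1/8·h[3] + 1/4·h[4] + 1/8·h[5]
  h[2] = 1 + 1/8·h[0] + 3/8·h[2] + 1/8·h[3] + 1/8·h[4] + 1/8·h[5]
  h[3] = 1 + 1/8·h[0] + 1/8·h[2] + 3/8·h[3] + 1/8·h[4] + 1/8·h[5]
  h[4] = 1 + 1/4·h[0] + 1/4·h[2] + 1/8·h[3] + 1/8·h[4] + 1/8·h[5]
  h[5] = 1 + 1/8·h[0] + 1/8·h[2] + 1/8·h[3] + 1/8·h[4] + 3/8·h[5]
Solving the 5×5 linear system over states ≠ 1 gives exactly h = [8, 0, 8, 8, 8, 8] (h[1] = 0 is the target).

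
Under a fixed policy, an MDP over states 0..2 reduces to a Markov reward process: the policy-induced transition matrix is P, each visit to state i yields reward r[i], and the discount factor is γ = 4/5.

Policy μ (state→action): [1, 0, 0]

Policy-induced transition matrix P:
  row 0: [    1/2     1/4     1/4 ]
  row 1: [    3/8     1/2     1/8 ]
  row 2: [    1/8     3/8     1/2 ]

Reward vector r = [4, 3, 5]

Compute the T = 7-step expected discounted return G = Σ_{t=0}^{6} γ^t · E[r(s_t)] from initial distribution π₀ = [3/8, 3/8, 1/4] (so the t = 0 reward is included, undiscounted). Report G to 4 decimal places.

t=0: π = [0.3750, 0.3750, 0.2500], E[r] = 3.8750, γ^t·E[r] = 3.875000, running G = 3.875000
t=1: π = [0.3594, 0.3750, 0.2656], E[r] = 3.8906, γ^t·E[r] = 3.112500, running G = 6.987500
t=2: π = [0.3535, 0.3770, 0.2695], E[r] = 3.8926, γ^t·E[r] = 2.491250, running G = 9.478750
t=3: π = [0.3518, 0.3779, 0.2703], E[r] = 3.8923, γ^t·E[r] = 1.992875, running G = 11.471625
t=4: π = [0.3514, 0.3783, 0.2703], E[r] = 3.8921, γ^t·E[r] = 1.594188, running G = 13.065813
t=5: π = [0.3513, 0.3784, 0.2703], E[r] = 3.8919, γ^t·E[r] = 1.275311, running G = 14.341124
t=6: π = [0.3513, 0.3784, 0.2703], E[r] = 3.8919, γ^t·E[r] = 1.020239, running G = 15.361363

G = 15.3614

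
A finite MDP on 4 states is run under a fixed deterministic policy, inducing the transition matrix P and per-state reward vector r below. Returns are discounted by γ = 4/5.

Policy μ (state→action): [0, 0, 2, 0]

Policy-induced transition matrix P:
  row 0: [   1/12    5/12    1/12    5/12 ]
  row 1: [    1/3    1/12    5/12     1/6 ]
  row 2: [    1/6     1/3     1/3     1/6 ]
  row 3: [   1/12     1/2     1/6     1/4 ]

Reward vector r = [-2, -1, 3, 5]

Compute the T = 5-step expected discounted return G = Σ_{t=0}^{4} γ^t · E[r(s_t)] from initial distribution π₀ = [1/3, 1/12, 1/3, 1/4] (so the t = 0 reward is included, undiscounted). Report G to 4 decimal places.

G = 4.6117

t=0: π = [0.3333, 0.0833, 0.3333, 0.2500], E[r] = 1.5000, γ^t·E[r] = 1.500000, running G = 1.500000
t=1: π = [0.1319, 0.3819, 0.2153, 0.2708], E[r] = 1.3542, γ^t·E[r] = 1.083333, running G = 2.583333
t=2: π = [0.1968, 0.2940, 0.2870, 0.2222], E[r] = 1.2847, γ^t·E[r] = 0.822222, running G = 3.405556
t=3: π = [0.1807, 0.3133, 0.2716, 0.2344], E[r] = 1.3119, γ^t·E[r] = 0.671704, running G = 4.077259
t=4: π = [0.1843, 0.3091, 0.2752, 0.2314], E[r] = 1.3048, γ^t·E[r] = 0.534440, running G = 4.611699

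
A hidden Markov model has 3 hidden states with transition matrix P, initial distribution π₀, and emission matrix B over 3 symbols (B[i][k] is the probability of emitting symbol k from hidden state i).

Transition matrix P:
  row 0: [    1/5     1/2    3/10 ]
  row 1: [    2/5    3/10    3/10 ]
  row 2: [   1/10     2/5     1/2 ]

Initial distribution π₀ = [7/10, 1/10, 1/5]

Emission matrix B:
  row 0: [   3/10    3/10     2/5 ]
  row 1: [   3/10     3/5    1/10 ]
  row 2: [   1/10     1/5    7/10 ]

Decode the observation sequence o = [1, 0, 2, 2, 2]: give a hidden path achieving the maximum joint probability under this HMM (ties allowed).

t=0: δ = [2.100e-01, 6.000e-02, 4.000e-02]  (obs o_0=1)
t=1: δ = [1.260e-02, 3.150e-02, 6.300e-03]  ψ = [0, 0, 0]  (obs o_1=0)
t=2: δ = [5.040e-03, 9.450e-04, 6.615e-03]  ψ = [1, 1, 1]  (obs o_2=2)
t=3: δ = [4.032e-04, 2.646e-04, 2.315e-03]  ψ = [0, 2, 2]  (obs o_3=2)
t=4: δ = [9.261e-05, 9.261e-05, 8.103e-04]  ψ = [2, 2, 2]  (obs o_4=2)
backtrack: best end state = 2; path = [0, 1, 2, 2, 2]

path = [0, 1, 2, 2, 2]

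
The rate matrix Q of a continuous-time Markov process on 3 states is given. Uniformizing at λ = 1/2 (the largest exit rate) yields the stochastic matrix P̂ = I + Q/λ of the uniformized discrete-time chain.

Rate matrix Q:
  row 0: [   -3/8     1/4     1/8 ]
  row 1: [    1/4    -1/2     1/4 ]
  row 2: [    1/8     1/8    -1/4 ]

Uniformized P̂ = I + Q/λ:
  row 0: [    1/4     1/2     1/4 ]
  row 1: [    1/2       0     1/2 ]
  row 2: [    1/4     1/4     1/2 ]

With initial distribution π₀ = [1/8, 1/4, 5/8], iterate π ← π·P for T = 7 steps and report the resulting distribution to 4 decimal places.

t=0: π = [0.1250, 0.2500, 0.6250]
t=1: π = [0.3125, 0.2188, 0.4688]
t=2: π = [0.3047, 0.2734, 0.4219]
t=3: π = [0.3184, 0.2578, 0.4238]
t=4: π = [0.3145, 0.2651, 0.4204]
t=5: π = [0.3163, 0.2623, 0.4214]
t=6: π = [0.3156, 0.2635, 0.4209]
t=7: π = [0.3159, 0.2630, 0.4211]

π = [0.3159, 0.2630, 0.4211]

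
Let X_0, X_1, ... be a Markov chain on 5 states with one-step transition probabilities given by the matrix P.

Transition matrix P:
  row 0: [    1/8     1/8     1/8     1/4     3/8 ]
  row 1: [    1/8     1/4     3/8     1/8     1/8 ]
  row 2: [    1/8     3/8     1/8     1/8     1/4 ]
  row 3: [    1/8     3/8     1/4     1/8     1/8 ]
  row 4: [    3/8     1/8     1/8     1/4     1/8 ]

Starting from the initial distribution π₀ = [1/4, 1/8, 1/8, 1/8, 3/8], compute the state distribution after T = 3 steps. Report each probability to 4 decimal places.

t=0: π = [0.2500, 0.1250, 0.1250, 0.1250, 0.3750]
t=1: π = [0.2188, 0.2031, 0.1719, 0.2031, 0.2031]
t=2: π = [0.1758, 0.2441, 0.2012, 0.1777, 0.2012]
t=3: π = [0.1753, 0.2502, 0.2083, 0.1721, 0.1941]

π = [0.1753, 0.2502, 0.2083, 0.1721, 0.1941]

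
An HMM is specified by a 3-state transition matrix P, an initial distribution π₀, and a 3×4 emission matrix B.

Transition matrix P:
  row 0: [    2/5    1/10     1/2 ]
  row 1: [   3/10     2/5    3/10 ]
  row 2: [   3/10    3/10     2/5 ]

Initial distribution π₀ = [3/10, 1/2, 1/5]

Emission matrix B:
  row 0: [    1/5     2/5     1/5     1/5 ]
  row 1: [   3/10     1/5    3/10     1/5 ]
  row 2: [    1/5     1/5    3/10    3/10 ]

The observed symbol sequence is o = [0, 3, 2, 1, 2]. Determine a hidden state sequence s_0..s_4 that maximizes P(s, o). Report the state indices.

path = [1, 2, 2, 0, 2]

t=0: δ = [6.000e-02, 1.500e-01, 4.000e-02]  (obs o_0=0)
t=1: δ = [9.000e-03, 1.200e-02, 1.350e-02]  ψ = [1, 1, 1]  (obs o_1=3)
t=2: δ = [8.100e-04, 1.440e-03, 1.620e-03]  ψ = [2, 1, 2]  (obs o_2=2)
t=3: δ = [1.944e-04, 1.152e-04, 1.296e-04]  ψ = [2, 1, 2]  (obs o_3=1)
t=4: δ = [1.555e-05, 1.382e-05, 2.916e-05]  ψ = [0, 1, 0]  (obs o_4=2)
backtrack: best end state = 2; path = [1, 2, 2, 0, 2]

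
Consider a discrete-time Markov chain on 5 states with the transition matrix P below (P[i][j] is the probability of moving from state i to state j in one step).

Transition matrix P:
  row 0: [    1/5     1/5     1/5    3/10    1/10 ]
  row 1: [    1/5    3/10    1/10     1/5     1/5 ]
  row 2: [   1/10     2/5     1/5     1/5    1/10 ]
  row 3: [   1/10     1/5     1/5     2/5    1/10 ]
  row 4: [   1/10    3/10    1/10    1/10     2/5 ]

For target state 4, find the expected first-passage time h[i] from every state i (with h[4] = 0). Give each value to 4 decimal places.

h = [7.9310, 7.0690, 7.7586, 7.9310, 0.0000]

First-step conditioning: h[4] = 0; for i ≠ 4, h[i] = 1 + Σ_k P[i][k]·h[k].
  h[0] = 1 + 1/5·h[0] + 1/5·h[1] + 1/5·h[2] + 3/10·h[3]
  h[1] = 1 + 1/5·h[0] + 3/10·h[1] + 1/10·h[2] + 1/5·h[3]
  h[2] = 1 + 1/10·h[0] + 2/5·h[1] + 1/5·h[2] + 1/5·h[3]
  h[3] = 1 + 1/10·h[0] + 1/5·h[1] + 1/5·h[2] + 2/5·h[3]
Solving the 4×4 linear system over states ≠ 4 gives exactly h = [230/29, 205/29, 225/29, 230/29, 0] (h[4] = 0 is the target).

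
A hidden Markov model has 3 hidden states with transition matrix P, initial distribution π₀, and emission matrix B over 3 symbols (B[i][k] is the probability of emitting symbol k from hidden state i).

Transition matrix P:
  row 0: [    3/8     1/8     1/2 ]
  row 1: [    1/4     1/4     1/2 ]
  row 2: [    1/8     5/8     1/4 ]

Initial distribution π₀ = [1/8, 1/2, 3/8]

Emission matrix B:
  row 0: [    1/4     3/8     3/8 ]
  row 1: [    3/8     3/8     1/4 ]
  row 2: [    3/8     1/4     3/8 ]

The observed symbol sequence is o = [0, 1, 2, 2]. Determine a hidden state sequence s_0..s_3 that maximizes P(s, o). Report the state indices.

t=0: δ = [3.125e-02, 1.875e-01, 1.406e-01]  (obs o_0=0)
t=1: δ = [1.758e-02, 3.296e-02, 2.344e-02]  ψ = [1, 2, 1]  (obs o_1=1)
t=2: δ = [3.090e-03, 3.662e-03, 6.180e-03]  ψ = [1, 2, 1]  (obs o_2=2)
t=3: δ = [4.345e-04, 9.656e-04, 6.866e-04]  ψ = [0, 2, 1]  (obs o_3=2)
backtrack: best end state = 1; path = [2, 1, 2, 1]

path = [2, 1, 2, 1]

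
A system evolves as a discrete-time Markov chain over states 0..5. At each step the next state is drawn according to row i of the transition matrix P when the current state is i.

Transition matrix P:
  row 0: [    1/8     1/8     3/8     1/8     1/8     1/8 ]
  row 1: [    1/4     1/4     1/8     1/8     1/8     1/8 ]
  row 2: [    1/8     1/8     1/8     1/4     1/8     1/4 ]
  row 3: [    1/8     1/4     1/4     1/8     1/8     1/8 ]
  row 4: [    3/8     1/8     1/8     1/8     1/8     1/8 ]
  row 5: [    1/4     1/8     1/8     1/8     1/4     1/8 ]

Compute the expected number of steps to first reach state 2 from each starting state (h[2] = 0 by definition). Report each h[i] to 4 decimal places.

First-step conditioning: h[2] = 0; for i ≠ 2, h[i] = 1 + Σ_k P[i][k]·h[k].
  h[0] = 1 + 1/8·h[0] + 1/8·h[1] + 1/8·h[3] + 1/8·h[4] + 1/8·h[5]
  h[1] = 1 + 1/4·h[0] + 1/4·h[1] + 1/8·h[3] + 1/8·h[4] + 1/8·h[5]
  h[3] = 1 + 1/8·h[0] + 1/4·h[1] + 1/8·h[3] + 1/8·h[4] + 1/8·h[5]
  h[4] = 1 + 3/8·h[0] + 1/8·h[1] + 1/8·h[3] + 1/8·h[4] + 1/8·h[5]
  h[5] = 1 + 1/4·h[0] + 1/8·h[1] + 1/8·h[3] + 1/4·h[4] + 1/8·h[5]
Solving the 5×5 linear system over states ≠ 2 gives exactly h = [1792/453, 768/151, 0, 2080/453, 2240/453, 2296/453] (h[2] = 0 is the target).

h = [3.9558, 5.0861, 0.0000, 4.5916, 4.9448, 5.0684]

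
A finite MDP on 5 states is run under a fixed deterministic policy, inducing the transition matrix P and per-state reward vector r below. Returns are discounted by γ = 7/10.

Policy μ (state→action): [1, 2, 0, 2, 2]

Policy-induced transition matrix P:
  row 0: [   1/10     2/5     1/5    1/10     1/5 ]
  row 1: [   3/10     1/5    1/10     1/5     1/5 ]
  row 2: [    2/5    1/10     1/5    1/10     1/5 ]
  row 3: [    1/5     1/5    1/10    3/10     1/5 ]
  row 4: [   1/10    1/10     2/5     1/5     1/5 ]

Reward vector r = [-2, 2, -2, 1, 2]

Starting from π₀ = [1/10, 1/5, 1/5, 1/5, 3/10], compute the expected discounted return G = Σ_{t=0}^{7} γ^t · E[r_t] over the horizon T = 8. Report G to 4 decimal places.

t=0: π = [0.1000, 0.2000, 0.2000, 0.2000, 0.3000], E[r] = 0.6000, γ^t·E[r] = 0.600000, running G = 0.600000
t=1: π = [0.2200, 0.1700, 0.2200, 0.1900, 0.2000], E[r] = 0.0500, γ^t·E[r] = 0.035000, running G = 0.635000
t=2: π = [0.2190, 0.2020, 0.2040, 0.1750, 0.2000], E[r] = 0.1330, γ^t·E[r] = 0.065170, running G = 0.700170
t=3: π = [0.2191, 0.2034, 0.2023, 0.1752, 0.2000], E[r] = 0.1392, γ^t·E[r] = 0.047746, running G = 0.747916
t=4: π = [0.2189, 0.2036, 0.2021, 0.1754, 0.2000], E[r] = 0.1405, γ^t·E[r] = 0.033734, running G = 0.781650
t=5: π = [0.2189, 0.2036, 0.2021, 0.1754, 0.2000], E[r] = 0.1406, γ^t·E[r] = 0.023624, running G = 0.805274
t=6: π = [0.2189, 0.2036, 0.2021, 0.1754, 0.2000], E[r] = 0.1406, γ^t·E[r] = 0.016542, running G = 0.821816
t=7: π = [0.2189, 0.2036, 0.2021, 0.1754, 0.2000], E[r] = 0.1406, γ^t·E[r] = 0.011580, running G = 0.833396

G = 0.8334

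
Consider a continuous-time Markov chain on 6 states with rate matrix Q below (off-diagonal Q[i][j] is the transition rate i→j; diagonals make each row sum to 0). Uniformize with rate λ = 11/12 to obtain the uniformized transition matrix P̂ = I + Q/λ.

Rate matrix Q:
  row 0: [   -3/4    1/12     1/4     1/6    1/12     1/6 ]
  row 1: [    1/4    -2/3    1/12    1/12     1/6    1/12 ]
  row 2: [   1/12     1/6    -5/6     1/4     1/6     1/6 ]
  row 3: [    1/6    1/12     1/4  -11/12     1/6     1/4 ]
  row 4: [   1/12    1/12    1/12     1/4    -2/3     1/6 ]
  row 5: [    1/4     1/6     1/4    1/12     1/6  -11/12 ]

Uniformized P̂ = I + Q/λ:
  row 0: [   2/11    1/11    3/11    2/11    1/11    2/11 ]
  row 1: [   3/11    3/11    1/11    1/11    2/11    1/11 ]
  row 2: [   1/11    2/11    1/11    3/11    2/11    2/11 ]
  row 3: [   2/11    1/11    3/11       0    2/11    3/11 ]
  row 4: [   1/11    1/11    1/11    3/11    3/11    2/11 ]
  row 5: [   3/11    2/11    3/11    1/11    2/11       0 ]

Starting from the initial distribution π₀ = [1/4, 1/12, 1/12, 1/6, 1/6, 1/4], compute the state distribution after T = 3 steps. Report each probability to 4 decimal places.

t=0: π = [0.2500, 0.0833, 0.0833, 0.1667, 0.1667, 0.2500]
t=1: π = [0.1894, 0.1364, 0.2121, 0.1439, 0.1742, 0.1439]
t=2: π = [0.1722, 0.1481, 0.1777, 0.1653, 0.1804, 0.1563]
t=3: π = [0.1769, 0.1482, 0.1807, 0.1566, 0.1826, 0.1550]

π = [0.1769, 0.1482, 0.1807, 0.1566, 0.1826, 0.1550]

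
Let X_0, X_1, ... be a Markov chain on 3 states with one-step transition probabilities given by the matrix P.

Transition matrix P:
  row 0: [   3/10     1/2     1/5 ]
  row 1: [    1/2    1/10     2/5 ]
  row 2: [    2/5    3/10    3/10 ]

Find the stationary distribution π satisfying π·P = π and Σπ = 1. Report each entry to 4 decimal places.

π = [0.3923, 0.3154, 0.2923]

Balance equations π_j = Σ_i π_i·P[i][j]:
  π_0 = 3/10·π_0 + 1/2·π_1 + 2/5·π_2
  π_1 = 1/2·π_0 + 1/10·π_1 + 3/10·π_2
  normalize: π_0 + π_1 + π_2 = 1
Solving the linear system gives exactly π = [51/130, 41/130, 19/65].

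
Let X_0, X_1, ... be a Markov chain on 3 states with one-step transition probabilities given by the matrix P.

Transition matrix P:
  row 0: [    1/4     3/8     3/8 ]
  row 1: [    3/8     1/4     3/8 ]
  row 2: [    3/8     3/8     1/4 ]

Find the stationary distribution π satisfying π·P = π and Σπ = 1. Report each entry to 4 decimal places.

π = [0.3333, 0.3333, 0.3333]

Balance equations π_j = Σ_i π_i·P[i][j]:
  π_0 = 1/4·π_0 + 3/8·π_1 + 3/8·π_2
  π_1 = 3/8·π_0 + 1/4·π_1 + 3/8·π_2
  normalize: π_0 + π_1 + π_2 = 1
Solving the linear system gives exactly π = [1/3, 1/3, 1/3].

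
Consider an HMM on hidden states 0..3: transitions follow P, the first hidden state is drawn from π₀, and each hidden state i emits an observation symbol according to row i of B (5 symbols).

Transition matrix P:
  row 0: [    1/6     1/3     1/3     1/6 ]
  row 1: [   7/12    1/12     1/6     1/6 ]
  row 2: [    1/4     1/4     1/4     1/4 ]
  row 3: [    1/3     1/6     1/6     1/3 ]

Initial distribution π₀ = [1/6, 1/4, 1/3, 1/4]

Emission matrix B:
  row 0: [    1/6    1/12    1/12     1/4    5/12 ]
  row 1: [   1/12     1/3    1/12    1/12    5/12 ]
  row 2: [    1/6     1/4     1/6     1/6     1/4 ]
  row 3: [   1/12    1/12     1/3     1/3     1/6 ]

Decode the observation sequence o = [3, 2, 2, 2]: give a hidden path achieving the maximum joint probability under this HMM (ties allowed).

path = [3, 3, 3, 3]

t=0: δ = [4.167e-02, 2.083e-02, 5.556e-02, 8.333e-02]  (obs o_0=3)
t=1: δ = [2.315e-03, 1.157e-03, 2.315e-03, 9.259e-03]  ψ = [3, 0, 0, 3]  (obs o_1=2)
t=2: δ = [2.572e-04, 1.286e-04, 2.572e-04, 1.029e-03]  ψ = [3, 3, 3, 3]  (obs o_2=2)
t=3: δ = [2.858e-05, 1.429e-05, 2.858e-05, 1.143e-04]  ψ = [3, 3, 3, 3]  (obs o_3=2)
backtrack: best end state = 3; path = [3, 3, 3, 3]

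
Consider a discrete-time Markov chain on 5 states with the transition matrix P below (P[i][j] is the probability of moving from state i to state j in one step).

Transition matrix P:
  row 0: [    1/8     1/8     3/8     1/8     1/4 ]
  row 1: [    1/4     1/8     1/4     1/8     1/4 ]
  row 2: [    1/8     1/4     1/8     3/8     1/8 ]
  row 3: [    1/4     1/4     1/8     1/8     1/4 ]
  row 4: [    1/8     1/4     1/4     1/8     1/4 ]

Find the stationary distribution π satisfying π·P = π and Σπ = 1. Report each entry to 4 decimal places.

π = [0.1729, 0.2030, 0.2214, 0.1803, 0.2223]

Balance equations π_j = Σ_i π_i·P[i][j]:
  π_0 = 1/8·π_0 + 1/4·π_1 + 1/8·π_2 + 1/4·π_3 + 1/8·π_4
  π_1 = 1/8·π_0 + 1/8·π_1 + 1/4·π_2 + 1/4·π_3 + 1/4·π_4
  π_2 = 3/8·π_0 + 1/4·π_1 + 1/8·π_2 + 1/8·π_3 + 1/4·π_4
  π_3 = 1/8·π_0 + 1/8·π_1 + 3/8·π_2 + 1/8·π_3 + 1/8·π_4
  normalize: π_0 + π_1 + π_2 + π_3 + π_4 = 1
Solving the linear system gives exactly π = [931/5384, 1093/5384, 149/673, 971/5384, 1197/5384].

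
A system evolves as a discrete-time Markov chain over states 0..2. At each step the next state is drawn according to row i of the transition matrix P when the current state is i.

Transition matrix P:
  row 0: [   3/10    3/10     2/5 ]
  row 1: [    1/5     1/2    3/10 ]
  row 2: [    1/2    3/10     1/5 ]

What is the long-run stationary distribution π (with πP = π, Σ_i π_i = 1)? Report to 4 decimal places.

π = [0.3229, 0.3750, 0.3021]

Balance equations π_j = Σ_i π_i·P[i][j]:
  π_0 = 3/10·π_0 + 1/5·π_1 + 1/2·π_2
  π_1 = 3/10·π_0 + 1/2·π_1 + 3/10·π_2
  normalize: π_0 + π_1 + π_2 = 1
Solving the linear system gives exactly π = [31/96, 3/8, 29/96].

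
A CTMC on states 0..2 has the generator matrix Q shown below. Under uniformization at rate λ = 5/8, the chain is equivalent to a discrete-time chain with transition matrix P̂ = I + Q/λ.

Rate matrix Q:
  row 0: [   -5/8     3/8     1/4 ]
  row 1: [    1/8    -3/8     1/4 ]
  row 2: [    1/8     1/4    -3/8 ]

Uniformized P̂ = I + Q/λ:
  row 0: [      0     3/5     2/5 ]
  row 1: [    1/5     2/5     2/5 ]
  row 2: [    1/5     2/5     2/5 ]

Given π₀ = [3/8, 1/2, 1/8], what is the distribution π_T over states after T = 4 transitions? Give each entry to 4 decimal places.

t=0: π = [0.3750, 0.5000, 0.1250]
t=1: π = [0.1250, 0.4750, 0.4000]
t=2: π = [0.1750, 0.4250, 0.4000]
t=3: π = [0.1650, 0.4350, 0.4000]
t=4: π = [0.1670, 0.4330, 0.4000]

π = [0.1670, 0.4330, 0.4000]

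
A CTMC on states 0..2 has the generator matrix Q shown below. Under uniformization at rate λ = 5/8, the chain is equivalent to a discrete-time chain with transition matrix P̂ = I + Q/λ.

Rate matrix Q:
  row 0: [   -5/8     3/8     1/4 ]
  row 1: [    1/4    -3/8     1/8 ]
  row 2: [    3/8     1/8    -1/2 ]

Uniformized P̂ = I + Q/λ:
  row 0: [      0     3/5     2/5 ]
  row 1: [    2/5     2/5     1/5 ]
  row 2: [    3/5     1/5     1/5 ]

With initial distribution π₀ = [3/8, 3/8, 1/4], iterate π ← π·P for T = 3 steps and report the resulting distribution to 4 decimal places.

t=0: π = [0.3750, 0.3750, 0.2500]
t=1: π = [0.3000, 0.4250, 0.2750]
t=2: π = [0.3350, 0.4050, 0.2600]
t=3: π = [0.3180, 0.4150, 0.2670]

π = [0.3180, 0.4150, 0.2670]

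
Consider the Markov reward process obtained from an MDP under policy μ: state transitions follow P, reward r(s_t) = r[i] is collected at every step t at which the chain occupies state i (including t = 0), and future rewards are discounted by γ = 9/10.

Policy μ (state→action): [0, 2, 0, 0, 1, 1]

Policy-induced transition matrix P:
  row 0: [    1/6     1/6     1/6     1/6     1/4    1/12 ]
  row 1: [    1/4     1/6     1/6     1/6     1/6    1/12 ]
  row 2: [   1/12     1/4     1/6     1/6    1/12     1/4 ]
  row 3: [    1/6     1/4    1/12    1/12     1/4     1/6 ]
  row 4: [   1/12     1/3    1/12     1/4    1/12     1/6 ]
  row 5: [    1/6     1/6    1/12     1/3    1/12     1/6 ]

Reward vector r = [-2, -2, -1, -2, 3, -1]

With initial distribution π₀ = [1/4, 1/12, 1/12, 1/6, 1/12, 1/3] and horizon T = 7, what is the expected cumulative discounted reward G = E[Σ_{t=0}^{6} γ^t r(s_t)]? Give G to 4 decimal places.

G = -5.0851

t=0: π = [0.2500, 0.0833, 0.0833, 0.1667, 0.0833, 0.3333], E[r] = -1.1667, γ^t·E[r] = -1.166667, running G = -1.166667
t=1: π = [0.1597, 0.2014, 0.1181, 0.2153, 0.1597, 0.1458], E[r] = -0.9375, γ^t·E[r] = -0.843750, running G = -2.010417
t=2: π = [0.1603, 0.2211, 0.1233, 0.1863, 0.1626, 0.1464], E[r] = -0.9172, γ^t·E[r] = -0.742969, running G = -2.753385
t=3: π = [0.1613, 0.2196, 0.1254, 0.1891, 0.1595, 0.1452], E[r] = -0.9318, γ^t·E[r] = -0.679289, running G = -3.432674
t=4: π = [0.1612, 0.2195, 0.1255, 0.1884, 0.1600, 0.1454], E[r] = -0.9290, γ^t·E[r] = -0.609507, running G = -4.042181
t=5: π = [0.1612, 0.2195, 0.1255, 0.1885, 0.1599, 0.1454], E[r] = -0.9296, γ^t·E[r] = -0.548933, running G = -4.591114
t=6: π = [0.1612, 0.2195, 0.1255, 0.1885, 0.1599, 0.1454], E[r] = -0.9295, γ^t·E[r] = -0.493999, running G = -5.085114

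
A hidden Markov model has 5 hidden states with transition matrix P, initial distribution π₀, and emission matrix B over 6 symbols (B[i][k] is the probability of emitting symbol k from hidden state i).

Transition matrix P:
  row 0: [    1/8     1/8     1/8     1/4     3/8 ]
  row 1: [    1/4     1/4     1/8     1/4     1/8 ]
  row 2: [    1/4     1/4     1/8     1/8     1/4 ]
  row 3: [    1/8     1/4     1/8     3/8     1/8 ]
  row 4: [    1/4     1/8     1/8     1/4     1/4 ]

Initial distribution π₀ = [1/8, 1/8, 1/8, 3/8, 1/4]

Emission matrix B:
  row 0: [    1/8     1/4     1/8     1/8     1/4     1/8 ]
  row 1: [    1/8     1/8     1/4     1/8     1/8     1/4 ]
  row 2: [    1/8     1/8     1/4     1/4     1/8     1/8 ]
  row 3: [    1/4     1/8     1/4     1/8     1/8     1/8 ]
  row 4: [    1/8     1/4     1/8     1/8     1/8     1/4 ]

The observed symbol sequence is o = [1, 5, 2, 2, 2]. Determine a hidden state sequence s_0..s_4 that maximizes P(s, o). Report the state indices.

t=0: δ = [3.125e-02, 1.562e-02, 1.562e-02, 4.688e-02, 6.250e-02]  (obs o_0=1)
t=1: δ = [1.953e-03, 2.930e-03, 9.766e-04, 2.197e-03, 3.906e-03]  ψ = [4, 3, 4, 3, 4]  (obs o_1=5)
t=2: δ = [1.221e-04, 1.831e-04, 1.221e-04, 2.441e-04, 1.221e-04]  ψ = [4, 1, 4, 4, 4]  (obs o_2=2)
t=3: δ = [5.722e-06, 1.526e-05, 7.629e-06, 2.289e-05, 5.722e-06]  ψ = [1, 3, 3, 3, 0]  (obs o_3=2)
t=4: δ = [4.768e-07, 1.431e-06, 7.153e-07, 2.146e-06, 3.576e-07]  ψ = [1, 3, 3, 3, 3]  (obs o_4=2)
backtrack: best end state = 3; path = [4, 4, 3, 3, 3]

path = [4, 4, 3, 3, 3]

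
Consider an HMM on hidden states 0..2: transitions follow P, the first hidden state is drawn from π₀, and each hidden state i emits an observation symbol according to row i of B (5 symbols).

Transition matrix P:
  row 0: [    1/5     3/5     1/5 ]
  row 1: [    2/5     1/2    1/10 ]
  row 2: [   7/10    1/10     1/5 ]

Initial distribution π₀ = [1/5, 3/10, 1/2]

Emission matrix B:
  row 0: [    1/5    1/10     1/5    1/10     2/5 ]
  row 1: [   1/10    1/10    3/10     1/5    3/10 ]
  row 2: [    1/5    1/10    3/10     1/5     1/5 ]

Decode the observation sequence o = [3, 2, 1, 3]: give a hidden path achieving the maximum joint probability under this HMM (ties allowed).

path = [2, 0, 1, 1]

t=0: δ = [2.000e-02, 6.000e-02, 1.000e-01]  (obs o_0=3)
t=1: δ = [1.400e-02, 9.000e-03, 6.000e-03]  ψ = [2, 1, 2]  (obs o_1=2)
t=2: δ = [4.200e-04, 8.400e-04, 2.800e-04]  ψ = [2, 0, 0]  (obs o_2=1)
t=3: δ = [3.360e-05, 8.400e-05, 1.680e-05]  ψ = [1, 1, 0]  (obs o_3=3)
backtrack: best end state = 1; path = [2, 0, 1, 1]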